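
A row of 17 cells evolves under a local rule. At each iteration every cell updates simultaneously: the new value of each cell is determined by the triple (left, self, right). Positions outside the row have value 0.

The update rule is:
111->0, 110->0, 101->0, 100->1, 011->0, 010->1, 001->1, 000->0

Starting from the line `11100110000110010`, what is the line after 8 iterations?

iteration 1: 00011001001001111
iteration 2: 00100111111110000
iteration 3: 01111000000001000
iteration 4: 10000100000011100
iteration 5: 11001110000100010
iteration 6: 00110001001110111
iteration 7: 01001011110000000
iteration 8: 11111000001000000

11111000001000000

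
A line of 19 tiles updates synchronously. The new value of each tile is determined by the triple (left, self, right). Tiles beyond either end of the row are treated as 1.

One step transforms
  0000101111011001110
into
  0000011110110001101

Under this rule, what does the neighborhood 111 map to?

1

At position 7 the neighborhood is 111; the next row has 1 there.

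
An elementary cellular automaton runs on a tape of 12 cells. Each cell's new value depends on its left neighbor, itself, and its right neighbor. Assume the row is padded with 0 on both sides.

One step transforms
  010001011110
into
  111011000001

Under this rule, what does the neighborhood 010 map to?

At position 1 the neighborhood is 010; the next row has 1 there.

1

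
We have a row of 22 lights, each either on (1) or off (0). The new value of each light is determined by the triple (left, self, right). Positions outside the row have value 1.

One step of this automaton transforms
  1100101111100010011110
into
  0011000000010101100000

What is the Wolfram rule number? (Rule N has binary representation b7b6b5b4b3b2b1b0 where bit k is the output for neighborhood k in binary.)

18

position 0: 111 → 0  (bit 7 = 0)
position 1: 110 → 0  (bit 6 = 0)
position 5: 101 → 0  (bit 5 = 0)
position 2: 100 → 1  (bit 4 = 1)
position 6: 011 → 0  (bit 3 = 0)
position 4: 010 → 0  (bit 2 = 0)
position 3: 001 → 1  (bit 1 = 1)
position 12: 000 → 0  (bit 0 = 0)
bits b7..b0 = 00010010 = 18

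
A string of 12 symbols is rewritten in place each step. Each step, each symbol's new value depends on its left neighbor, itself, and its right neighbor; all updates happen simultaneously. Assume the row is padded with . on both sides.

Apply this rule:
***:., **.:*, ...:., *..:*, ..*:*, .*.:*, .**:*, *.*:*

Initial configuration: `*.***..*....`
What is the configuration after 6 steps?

*.**..**...*

***.*****...
*.***...**..
***.**.****.
*.******..**
***....*****
*.**..**...*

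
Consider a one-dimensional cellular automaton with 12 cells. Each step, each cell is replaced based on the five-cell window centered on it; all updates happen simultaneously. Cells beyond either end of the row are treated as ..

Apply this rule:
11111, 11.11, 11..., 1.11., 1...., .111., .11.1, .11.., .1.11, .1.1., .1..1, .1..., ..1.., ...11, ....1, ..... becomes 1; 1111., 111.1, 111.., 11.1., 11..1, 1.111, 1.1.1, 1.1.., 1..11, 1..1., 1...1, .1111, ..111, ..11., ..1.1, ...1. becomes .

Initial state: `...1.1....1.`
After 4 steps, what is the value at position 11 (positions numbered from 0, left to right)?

11..1.111.11
.1...1.1.111
.11...1.1.1.
1.11...1.1.1
position 11 holds 1

1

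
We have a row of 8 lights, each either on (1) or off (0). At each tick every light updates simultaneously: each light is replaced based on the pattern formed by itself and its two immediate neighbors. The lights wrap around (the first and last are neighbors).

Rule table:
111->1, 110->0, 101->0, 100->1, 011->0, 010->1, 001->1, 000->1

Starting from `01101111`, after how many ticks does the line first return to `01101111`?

6

00000110
11111001
11110110
01100000
10011111
01101111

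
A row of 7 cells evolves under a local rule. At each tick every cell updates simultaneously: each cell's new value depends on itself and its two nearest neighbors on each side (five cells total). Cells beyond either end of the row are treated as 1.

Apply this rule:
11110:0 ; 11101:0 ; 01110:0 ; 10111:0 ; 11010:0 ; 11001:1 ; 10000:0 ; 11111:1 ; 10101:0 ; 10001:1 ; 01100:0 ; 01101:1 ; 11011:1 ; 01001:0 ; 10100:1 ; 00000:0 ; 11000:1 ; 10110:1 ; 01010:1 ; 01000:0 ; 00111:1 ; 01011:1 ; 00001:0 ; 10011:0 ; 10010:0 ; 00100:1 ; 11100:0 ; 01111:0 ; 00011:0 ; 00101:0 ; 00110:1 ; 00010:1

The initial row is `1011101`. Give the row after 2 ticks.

0100010
0101101

0101101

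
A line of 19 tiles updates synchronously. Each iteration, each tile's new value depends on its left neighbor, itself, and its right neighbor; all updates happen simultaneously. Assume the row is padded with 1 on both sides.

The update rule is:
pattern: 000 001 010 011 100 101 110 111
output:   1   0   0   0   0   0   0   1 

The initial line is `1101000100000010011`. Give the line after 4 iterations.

1000010001111000001
0011000100110011100
0000010000000001000
0111000111111100010

0111000111111100010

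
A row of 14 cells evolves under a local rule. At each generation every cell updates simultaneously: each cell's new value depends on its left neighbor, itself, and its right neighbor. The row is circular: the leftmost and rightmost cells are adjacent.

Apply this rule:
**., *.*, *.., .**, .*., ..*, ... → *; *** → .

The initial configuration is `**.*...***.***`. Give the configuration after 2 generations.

**.....***.***

generation 1: .*******.***..
generation 2: **.....***.***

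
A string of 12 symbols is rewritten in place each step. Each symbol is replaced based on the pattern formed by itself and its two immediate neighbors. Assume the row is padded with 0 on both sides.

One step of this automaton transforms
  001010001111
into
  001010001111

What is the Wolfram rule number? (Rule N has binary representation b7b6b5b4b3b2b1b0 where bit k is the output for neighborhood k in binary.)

position 9: 111 → 1  (bit 7 = 1)
position 11: 110 → 1  (bit 6 = 1)
position 3: 101 → 0  (bit 5 = 0)
position 5: 100 → 0  (bit 4 = 0)
position 8: 011 → 1  (bit 3 = 1)
position 2: 010 → 1  (bit 2 = 1)
position 1: 001 → 0  (bit 1 = 0)
position 0: 000 → 0  (bit 0 = 0)
bits b7..b0 = 11001100 = 204

204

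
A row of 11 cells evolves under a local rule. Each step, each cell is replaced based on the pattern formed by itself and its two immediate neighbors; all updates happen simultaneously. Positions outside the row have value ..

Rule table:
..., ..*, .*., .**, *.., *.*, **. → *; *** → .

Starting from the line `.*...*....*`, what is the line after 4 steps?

*.........*

***********
*.........*
***********  (repeats step 1; period 2)
step 4: *.........*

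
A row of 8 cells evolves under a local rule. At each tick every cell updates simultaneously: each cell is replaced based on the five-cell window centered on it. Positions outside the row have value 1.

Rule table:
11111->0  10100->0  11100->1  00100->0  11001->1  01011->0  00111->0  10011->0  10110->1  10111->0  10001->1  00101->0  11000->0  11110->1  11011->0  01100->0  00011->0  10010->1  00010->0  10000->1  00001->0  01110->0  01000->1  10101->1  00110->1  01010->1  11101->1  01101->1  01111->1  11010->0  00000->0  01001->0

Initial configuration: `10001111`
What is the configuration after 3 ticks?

10100100
10001000
10100110

10100110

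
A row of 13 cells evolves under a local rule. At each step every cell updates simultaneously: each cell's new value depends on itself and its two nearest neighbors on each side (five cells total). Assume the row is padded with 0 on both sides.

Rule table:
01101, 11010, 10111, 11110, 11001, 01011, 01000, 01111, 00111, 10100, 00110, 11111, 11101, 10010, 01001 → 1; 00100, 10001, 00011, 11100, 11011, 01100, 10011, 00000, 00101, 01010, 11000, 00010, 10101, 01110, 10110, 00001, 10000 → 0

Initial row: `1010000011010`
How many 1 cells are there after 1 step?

0011000011111
count of 1: 7

7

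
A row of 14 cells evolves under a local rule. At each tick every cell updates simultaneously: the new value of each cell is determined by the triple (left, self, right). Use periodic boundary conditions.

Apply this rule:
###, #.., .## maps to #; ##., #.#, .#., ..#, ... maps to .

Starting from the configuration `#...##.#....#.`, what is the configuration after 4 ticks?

....#..#...#..

.#..#...#.....
..#..#...#....
...#..#...#...
....#..#...#..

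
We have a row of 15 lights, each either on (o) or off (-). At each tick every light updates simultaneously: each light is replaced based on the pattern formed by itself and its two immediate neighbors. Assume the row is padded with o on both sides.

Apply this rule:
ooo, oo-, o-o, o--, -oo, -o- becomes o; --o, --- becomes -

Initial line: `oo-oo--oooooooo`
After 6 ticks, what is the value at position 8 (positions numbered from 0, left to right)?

o

tick 1: oooooo-oooooooo
tick 2: ooooooooooooooo
tick 3: ooooooooooooooo  (fixed point — unchanged through tick 6)
position 8 holds o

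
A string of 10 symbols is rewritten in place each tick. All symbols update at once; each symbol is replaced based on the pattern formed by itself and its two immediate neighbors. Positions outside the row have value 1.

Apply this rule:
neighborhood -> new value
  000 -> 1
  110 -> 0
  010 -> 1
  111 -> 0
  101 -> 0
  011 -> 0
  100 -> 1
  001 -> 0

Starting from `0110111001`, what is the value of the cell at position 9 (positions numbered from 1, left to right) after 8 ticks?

tick 1: 0000000100
tick 2: 1111110110
tick 3: 0000000000
tick 4: 1111111110
tick 5: 0000000000  (repeats tick 3; period 2)
tick 8: 1111111110
position 9 holds 1

1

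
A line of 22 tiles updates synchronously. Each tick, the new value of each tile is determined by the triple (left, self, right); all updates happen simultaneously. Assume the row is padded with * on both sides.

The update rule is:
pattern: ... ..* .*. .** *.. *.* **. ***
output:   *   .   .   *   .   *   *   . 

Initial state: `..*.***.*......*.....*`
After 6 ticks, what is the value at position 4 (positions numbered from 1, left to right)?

*

tick 1: ...**.**..****...***.*
tick 2: .*.*****..*..*.*.*.***
tick 3: *.**...*......*.*.**..
tick 4: ****.*...****..*.***..
tick 5: ...**..*.*..*...**.*..
tick 6: .*.**...*.....*.***...
position 4 holds *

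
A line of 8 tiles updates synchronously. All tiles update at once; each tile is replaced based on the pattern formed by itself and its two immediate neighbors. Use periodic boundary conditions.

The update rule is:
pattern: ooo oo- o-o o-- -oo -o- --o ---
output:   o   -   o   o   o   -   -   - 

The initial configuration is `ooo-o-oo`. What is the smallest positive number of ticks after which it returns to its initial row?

8

oo-o-ooo
o-o-oooo
-o-ooooo
o-ooooo-
-ooooo-o
ooooo-o-
oooo-o-o
ooo-o-oo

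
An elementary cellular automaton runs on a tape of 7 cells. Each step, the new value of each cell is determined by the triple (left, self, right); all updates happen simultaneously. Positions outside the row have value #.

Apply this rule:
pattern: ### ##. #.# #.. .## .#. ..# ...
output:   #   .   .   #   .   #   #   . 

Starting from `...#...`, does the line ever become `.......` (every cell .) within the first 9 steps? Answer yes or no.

no

step 1: #.###.#
step 2: ...#...  (repeats step 0; period 2)
step 9: #.###.#
step 9 is #.###.#, still not uniform .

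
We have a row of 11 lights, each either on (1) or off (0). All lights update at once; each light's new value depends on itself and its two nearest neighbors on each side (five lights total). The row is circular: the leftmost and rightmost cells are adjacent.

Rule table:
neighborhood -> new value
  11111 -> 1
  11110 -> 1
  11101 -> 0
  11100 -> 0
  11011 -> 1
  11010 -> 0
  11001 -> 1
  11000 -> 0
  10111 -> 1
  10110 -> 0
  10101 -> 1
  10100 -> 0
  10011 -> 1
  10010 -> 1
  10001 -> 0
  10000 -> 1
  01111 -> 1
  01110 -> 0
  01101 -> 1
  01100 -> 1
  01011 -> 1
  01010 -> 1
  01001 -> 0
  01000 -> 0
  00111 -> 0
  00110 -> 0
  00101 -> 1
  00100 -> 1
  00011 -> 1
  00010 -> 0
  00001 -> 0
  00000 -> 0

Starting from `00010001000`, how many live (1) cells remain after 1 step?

3

00010001010
count of 1: 3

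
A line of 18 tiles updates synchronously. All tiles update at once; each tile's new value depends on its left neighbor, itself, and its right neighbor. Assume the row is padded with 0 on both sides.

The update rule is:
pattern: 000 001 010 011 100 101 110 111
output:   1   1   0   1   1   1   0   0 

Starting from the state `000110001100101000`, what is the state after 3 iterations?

111101111011010111
100011000110101100
011110111101011011

011110111101011011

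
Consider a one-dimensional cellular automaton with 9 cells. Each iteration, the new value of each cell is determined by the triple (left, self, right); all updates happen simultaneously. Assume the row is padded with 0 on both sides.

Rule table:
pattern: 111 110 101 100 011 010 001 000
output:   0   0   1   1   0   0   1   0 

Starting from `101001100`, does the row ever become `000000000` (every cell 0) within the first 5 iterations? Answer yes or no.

iteration 1: 010110010
iteration 2: 101001101
iteration 3: 010110010  (repeats iteration 1; period 2)
iteration 5: 010110010
iteration 5 is 010110010, still not uniform 0

no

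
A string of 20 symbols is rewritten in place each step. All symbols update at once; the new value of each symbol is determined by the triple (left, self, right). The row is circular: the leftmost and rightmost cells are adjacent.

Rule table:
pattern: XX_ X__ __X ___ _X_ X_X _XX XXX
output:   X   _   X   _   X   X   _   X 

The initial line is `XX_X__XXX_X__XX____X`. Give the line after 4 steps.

XXXX_X_XXXX_X_X___X_
_XXXXXX_XXXXXXX__XXX
X_XXXXXX_XXXXXX_X_XX
XX_XXXXXX_XXXXXXXX_X

XX_XXXXXX_XXXXXXXX_X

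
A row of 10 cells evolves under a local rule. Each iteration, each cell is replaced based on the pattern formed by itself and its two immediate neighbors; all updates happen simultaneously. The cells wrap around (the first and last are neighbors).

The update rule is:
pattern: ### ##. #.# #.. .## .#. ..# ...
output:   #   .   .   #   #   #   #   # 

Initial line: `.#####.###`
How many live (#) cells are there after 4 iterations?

8

.####..##.
####.###.#
###..##..#
##.###.###
count of #: 8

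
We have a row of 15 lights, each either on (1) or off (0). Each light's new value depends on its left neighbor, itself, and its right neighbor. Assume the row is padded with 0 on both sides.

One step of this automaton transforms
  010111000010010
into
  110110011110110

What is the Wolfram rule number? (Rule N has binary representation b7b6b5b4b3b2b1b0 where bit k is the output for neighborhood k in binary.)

position 4: 111 → 1  (bit 7 = 1)
position 5: 110 → 0  (bit 6 = 0)
position 2: 101 → 0  (bit 5 = 0)
position 6: 100 → 0  (bit 4 = 0)
position 3: 011 → 1  (bit 3 = 1)
position 1: 010 → 1  (bit 2 = 1)
position 0: 001 → 1  (bit 1 = 1)
position 7: 000 → 1  (bit 0 = 1)
bits b7..b0 = 10001111 = 143

143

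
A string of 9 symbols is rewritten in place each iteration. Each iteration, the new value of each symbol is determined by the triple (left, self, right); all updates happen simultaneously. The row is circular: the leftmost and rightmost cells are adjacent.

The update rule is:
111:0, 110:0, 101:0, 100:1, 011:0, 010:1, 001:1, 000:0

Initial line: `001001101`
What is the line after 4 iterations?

111110001
000001010
000011011
100100000

100100000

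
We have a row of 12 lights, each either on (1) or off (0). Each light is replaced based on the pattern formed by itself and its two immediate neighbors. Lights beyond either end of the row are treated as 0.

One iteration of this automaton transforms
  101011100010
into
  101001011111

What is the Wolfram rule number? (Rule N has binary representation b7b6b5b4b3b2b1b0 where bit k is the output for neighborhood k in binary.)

151

position 5: 111 → 1  (bit 7 = 1)
position 6: 110 → 0  (bit 6 = 0)
position 1: 101 → 0  (bit 5 = 0)
position 7: 100 → 1  (bit 4 = 1)
position 4: 011 → 0  (bit 3 = 0)
position 0: 010 → 1  (bit 2 = 1)
position 9: 001 → 1  (bit 1 = 1)
position 8: 000 → 1  (bit 0 = 1)
bits b7..b0 = 10010111 = 151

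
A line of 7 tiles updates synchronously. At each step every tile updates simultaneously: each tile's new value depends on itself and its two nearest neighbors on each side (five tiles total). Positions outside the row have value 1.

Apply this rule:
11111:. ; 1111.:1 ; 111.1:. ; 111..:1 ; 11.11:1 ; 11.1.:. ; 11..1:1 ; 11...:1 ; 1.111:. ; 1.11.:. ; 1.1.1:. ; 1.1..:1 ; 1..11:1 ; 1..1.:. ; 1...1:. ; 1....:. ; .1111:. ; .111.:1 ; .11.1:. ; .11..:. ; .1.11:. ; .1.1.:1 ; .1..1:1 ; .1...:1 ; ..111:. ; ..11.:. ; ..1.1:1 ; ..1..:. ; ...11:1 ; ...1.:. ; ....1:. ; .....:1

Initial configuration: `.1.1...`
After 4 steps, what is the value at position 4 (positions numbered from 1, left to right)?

..111.1
11.1.1.
1...1..
11...11
position 4 holds .

.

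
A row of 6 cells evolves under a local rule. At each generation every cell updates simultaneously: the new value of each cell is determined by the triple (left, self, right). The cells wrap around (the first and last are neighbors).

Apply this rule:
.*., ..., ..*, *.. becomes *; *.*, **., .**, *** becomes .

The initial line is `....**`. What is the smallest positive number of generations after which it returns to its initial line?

generation 1: ****..
generation 2: ....**

2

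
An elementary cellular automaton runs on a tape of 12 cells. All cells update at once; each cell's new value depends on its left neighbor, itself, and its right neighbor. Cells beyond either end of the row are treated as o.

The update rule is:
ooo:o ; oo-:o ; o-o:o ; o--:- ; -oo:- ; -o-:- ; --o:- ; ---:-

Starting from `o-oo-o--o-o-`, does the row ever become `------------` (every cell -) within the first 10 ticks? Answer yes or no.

oo-oo----o-o
ooo-o-----o-
oooo-------o
oooo--------
oooo--------  (fixed point — unchanged through tick 10)
tick 10 is oooo--------, still not uniform -

no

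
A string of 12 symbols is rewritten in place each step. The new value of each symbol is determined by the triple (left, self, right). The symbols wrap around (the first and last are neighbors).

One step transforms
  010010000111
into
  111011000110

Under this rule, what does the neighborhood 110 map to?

0

At position 11 the neighborhood is 110; the next row has 0 there.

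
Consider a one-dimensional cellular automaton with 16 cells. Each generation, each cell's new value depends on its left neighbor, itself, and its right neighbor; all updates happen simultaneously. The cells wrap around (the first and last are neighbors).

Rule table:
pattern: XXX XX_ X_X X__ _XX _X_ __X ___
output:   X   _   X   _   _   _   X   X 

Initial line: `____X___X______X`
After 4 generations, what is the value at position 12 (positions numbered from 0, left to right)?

_XXX__XX__XXXXX_
X_X__X___X_XXX__
_X__X__XX_X_X__X
X__X__X__X_X__X_
position 12 holds _

_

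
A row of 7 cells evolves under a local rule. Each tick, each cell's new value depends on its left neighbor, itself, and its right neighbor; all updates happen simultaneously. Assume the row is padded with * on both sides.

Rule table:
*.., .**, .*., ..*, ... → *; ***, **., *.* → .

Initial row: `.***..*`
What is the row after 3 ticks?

.*..***
.****..
.*...**

.*...**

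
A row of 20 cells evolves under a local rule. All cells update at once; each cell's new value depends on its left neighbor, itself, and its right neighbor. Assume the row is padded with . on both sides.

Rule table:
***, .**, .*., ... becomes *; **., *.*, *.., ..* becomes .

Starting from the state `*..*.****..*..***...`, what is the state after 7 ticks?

*..*.*.*.*.*..*.*.*.

tick 1: *..*.***...*..**..**
tick 2: *..*.**..*.*..*...*.
tick 3: *..*.*...*.*..*.*.*.
tick 4: *..*.*.*.*.*..*.*.*.
tick 5: *..*.*.*.*.*..*.*.*.  (fixed point — unchanged through tick 7)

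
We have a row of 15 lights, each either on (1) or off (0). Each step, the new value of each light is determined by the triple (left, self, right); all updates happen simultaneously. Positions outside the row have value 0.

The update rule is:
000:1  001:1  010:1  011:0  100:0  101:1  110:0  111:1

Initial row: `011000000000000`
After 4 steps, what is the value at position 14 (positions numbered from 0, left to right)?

100011111111111
101101111111110
110010111111100
000111011111001
position 14 holds 1

1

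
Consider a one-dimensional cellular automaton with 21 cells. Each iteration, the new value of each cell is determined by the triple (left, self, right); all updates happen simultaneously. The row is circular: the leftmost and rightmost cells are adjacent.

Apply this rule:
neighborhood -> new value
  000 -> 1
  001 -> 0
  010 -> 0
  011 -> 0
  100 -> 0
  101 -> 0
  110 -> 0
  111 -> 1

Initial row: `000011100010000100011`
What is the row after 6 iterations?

iteration 1: 011001001000110001000
iteration 2: 000000000010000100011
iteration 3: 011111111000110001000
iteration 4: 001111110010000100011
iteration 5: 000111100000110001000
iteration 6: 110011001110000100011

110011001110000100011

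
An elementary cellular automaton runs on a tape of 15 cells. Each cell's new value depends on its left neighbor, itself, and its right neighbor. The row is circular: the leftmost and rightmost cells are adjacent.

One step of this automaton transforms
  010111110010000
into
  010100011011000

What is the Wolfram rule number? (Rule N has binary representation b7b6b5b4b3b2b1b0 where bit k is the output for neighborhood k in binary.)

position 4: 111 → 0  (bit 7 = 0)
position 7: 110 → 1  (bit 6 = 1)
position 2: 101 → 0  (bit 5 = 0)
position 8: 100 → 1  (bit 4 = 1)
position 3: 011 → 1  (bit 3 = 1)
position 1: 010 → 1  (bit 2 = 1)
position 0: 001 → 0  (bit 1 = 0)
position 12: 000 → 0  (bit 0 = 0)
bits b7..b0 = 01011100 = 92

92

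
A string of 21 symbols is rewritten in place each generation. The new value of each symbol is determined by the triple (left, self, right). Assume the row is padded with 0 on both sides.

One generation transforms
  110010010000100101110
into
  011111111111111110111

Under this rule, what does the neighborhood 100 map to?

1

At position 2 the neighborhood is 100; the next row has 1 there.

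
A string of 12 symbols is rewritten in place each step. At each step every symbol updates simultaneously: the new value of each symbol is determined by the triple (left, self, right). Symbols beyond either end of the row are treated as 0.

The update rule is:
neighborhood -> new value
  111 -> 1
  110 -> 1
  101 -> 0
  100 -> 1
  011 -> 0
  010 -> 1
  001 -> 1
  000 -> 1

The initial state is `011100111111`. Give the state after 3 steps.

step 1: 101111011111
step 2: 100111001111
step 3: 111011110111

111011110111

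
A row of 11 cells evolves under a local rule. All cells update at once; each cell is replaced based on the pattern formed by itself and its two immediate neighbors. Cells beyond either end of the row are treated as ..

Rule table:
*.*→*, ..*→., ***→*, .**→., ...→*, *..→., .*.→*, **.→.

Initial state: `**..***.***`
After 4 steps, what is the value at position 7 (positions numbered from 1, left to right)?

.....*.*.*.
****.*****.
.**.*.***..
...***.*..*
position 7 holds .

.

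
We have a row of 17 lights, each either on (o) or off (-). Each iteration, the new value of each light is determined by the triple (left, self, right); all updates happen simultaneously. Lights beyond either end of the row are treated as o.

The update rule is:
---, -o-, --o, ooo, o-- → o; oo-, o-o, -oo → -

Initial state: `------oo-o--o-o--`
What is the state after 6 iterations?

o-ooo-oooo-oo-ooo

oooooo---oooo-ooo
ooooo-ooo-oo---oo
oooo---o----ooo-o
ooo-oooooooo-o---
oo---oooooo--oooo
o-ooo-oooo-oo-ooo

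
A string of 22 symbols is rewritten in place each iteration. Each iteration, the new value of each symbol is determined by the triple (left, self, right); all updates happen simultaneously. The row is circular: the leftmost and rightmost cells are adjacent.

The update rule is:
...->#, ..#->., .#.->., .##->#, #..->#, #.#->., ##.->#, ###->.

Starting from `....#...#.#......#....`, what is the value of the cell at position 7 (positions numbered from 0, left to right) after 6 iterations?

iteration 1: ###..##....#####..####
iteration 2: ..##.#####.#...##.#...
iteration 3: #.##.#...#..##.##..###
iteration 4: #.##..##..#.##.###.#..
iteration 5: ..###.###...##.#.#..#.
iteration 6: #.#.#.#.###.##....#..#
position 7 holds .

.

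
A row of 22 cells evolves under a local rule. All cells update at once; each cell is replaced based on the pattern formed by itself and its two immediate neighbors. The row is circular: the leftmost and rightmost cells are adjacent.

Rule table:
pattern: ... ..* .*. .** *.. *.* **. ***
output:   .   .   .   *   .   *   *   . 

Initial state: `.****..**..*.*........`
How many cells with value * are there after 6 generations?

.*..*..**...*.........
.......**.............
.......**.............  (fixed point — unchanged through generation 6)
count of *: 2

2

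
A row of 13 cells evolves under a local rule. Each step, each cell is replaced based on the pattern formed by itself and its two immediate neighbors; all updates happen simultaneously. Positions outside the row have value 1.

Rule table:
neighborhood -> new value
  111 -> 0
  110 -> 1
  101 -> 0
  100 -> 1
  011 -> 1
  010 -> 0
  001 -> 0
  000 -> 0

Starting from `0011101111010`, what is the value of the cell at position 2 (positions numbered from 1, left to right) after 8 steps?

0

step 1: 1010101001000
step 2: 1000000100100
step 3: 1100000010010
step 4: 0110000001000
step 5: 0111000000100
step 6: 0101100000010
step 7: 0001110000000
step 8: 1001011000000
position 2 holds 0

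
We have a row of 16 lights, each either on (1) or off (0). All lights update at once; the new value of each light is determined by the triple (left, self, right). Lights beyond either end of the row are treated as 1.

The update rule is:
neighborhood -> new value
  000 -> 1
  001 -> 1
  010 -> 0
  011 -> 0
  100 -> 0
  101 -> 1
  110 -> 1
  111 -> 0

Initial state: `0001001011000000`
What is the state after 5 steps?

step 1: 0110010101011111
step 2: 1010101010100000
step 3: 1101010101001111
step 4: 0110101010010000
step 5: 1011010100100111

1011010100100111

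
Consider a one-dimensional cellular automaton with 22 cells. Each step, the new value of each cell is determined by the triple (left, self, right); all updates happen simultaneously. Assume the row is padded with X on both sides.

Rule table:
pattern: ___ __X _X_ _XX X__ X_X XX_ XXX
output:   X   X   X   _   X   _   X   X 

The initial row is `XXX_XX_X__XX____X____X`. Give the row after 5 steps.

XXX__X_XXX_XXXXXXXXXX_
XXXXXX__XX__XXXXXXXXX_
XXXXXXXX_XXX_XXXXXXXX_
XXXXXXXX__XX__XXXXXXX_
XXXXXXXXXX_XXX_XXXXXX_

XXXXXXXXXX_XXX_XXXXXX_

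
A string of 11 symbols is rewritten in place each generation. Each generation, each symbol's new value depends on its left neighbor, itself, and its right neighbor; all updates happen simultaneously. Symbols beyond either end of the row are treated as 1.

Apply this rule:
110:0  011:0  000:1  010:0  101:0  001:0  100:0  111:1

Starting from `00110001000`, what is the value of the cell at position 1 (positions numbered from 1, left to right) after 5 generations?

00000100010
01110001000
00100100010
00000001000
01111100010
position 1 holds 0

0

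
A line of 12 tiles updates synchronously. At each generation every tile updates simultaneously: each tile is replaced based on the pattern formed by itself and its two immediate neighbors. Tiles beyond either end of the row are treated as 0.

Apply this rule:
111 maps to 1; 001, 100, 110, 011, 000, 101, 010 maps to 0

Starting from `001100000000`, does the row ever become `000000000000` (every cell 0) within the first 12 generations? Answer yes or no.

yes

000000000000
all cells are 0 at generation 1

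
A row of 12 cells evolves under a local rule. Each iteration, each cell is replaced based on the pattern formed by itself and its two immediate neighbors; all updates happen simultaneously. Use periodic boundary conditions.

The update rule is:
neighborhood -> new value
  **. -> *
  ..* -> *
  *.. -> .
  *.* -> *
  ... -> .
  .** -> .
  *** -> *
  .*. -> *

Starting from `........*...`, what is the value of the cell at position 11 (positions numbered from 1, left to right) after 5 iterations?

.

.......**...
......*.*...
.....****...
....*.***...
...***.**...
position 11 holds .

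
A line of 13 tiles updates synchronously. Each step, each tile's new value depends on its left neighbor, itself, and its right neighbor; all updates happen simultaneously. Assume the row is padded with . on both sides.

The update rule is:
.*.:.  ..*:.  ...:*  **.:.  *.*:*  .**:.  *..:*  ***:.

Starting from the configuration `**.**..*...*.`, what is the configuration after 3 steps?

..*..*..**..*
*..*..*...*..
.*..*..**..**

.*..*..**..**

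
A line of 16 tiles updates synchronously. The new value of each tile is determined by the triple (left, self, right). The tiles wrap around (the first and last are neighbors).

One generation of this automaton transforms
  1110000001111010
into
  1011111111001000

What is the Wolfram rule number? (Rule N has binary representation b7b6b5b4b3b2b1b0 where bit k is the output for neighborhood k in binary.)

position 1: 111 → 0  (bit 7 = 0)
position 2: 110 → 1  (bit 6 = 1)
position 13: 101 → 0  (bit 5 = 0)
position 3: 100 → 1  (bit 4 = 1)
position 0: 011 → 1  (bit 3 = 1)
position 14: 010 → 0  (bit 2 = 0)
position 8: 001 → 1  (bit 1 = 1)
position 4: 000 → 1  (bit 0 = 1)
bits b7..b0 = 01011011 = 91

91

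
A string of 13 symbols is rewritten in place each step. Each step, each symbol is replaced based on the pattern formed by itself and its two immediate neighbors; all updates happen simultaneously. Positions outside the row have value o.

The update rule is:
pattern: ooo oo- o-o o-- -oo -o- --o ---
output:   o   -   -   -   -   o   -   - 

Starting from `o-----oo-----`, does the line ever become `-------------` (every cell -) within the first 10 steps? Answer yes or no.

yes

step 1: -------------
all cells are - at step 1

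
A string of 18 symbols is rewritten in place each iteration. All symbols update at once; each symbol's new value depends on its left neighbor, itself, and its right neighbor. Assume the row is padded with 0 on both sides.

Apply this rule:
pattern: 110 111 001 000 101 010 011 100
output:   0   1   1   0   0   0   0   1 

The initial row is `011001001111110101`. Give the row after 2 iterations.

011000000011010000

iteration 1: 100110110111100000
iteration 2: 011000000011010000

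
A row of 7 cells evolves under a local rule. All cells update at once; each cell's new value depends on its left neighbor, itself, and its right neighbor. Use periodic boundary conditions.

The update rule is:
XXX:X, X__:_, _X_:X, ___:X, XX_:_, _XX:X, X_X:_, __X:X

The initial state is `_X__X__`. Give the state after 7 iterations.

XX_XX_X
X__X__X
__XX_XX
_XX__X_
XX__XX_
X__XX__
X_XX__X

X_XX__X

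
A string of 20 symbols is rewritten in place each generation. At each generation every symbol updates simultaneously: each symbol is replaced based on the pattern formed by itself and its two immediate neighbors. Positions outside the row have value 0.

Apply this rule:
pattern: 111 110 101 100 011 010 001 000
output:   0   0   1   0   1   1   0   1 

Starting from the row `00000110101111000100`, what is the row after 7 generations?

11101111001101001111

11110101111000010101
10001111000011011111
10101000011010110000
11111011010111100111
10000110111100000100
10110101100001110101
11101111001101001111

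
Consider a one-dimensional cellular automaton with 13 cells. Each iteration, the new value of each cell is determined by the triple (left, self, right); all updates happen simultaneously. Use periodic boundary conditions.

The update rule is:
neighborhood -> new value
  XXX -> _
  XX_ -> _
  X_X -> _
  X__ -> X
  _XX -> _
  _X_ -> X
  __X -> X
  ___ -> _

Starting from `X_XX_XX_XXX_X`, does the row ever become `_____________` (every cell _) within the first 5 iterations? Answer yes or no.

_____________
all cells are _ at iteration 1

yes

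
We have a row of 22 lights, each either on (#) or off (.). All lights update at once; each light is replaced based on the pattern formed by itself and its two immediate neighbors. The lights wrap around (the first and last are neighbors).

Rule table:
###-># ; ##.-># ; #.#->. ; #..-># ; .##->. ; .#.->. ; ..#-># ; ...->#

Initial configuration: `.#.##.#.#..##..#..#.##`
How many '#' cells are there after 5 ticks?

tick 1: ....#....##.###.##...#
tick 2: ####.####.#..##..####.
tick 3: .###..###..##.###.###.
tick 4: #.####.####.#..##..###
tick 5: #..###..###..##.###.##
count of #: 14

14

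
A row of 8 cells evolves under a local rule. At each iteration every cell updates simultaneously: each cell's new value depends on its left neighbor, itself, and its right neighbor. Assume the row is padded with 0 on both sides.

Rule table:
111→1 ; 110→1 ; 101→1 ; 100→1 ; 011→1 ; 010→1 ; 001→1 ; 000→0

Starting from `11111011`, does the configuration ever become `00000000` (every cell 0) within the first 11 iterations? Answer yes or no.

11111111
11111111  (fixed point — unchanged through iteration 11)
iteration 11 is 11111111, still not uniform 0

no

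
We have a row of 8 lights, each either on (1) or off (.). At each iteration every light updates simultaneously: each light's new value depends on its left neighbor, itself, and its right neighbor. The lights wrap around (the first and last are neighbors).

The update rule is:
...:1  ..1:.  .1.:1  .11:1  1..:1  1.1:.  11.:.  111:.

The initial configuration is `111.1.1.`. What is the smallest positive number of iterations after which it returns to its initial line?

2

iteration 1: 1...1.1.
iteration 2: 111.1.1.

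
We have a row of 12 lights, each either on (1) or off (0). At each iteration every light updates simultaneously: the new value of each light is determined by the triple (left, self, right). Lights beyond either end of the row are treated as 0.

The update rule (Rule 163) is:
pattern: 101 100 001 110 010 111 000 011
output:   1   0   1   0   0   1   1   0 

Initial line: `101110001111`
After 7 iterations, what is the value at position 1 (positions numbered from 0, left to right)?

010100110110
101001001000
010010010011
100100100100
001001001001
110010010010
000100100100
position 1 holds 0

0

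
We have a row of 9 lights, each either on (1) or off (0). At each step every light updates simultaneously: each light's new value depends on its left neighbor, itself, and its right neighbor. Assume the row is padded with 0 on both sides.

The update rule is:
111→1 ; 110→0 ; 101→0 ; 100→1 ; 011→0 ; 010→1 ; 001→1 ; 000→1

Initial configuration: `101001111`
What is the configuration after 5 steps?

101111101

101110110
100100001
111111111
011111110
101111101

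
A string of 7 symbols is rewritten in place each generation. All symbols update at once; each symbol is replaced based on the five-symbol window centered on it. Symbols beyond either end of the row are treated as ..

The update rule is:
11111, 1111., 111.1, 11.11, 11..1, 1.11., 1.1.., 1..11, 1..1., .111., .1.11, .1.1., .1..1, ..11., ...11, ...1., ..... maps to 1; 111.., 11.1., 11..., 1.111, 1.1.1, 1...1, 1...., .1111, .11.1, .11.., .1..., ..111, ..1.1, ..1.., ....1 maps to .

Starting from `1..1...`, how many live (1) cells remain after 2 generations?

generation 1: .11...1
generation 2: 11...1.
count of 1: 3

3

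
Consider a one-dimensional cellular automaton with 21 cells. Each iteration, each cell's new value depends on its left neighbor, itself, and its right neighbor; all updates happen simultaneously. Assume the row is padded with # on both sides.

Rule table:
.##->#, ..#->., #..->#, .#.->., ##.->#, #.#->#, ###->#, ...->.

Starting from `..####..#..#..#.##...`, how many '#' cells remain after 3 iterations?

17

#.#####..#..#..####..
########..#..#.#####.
#########..#..#######
count of #: 17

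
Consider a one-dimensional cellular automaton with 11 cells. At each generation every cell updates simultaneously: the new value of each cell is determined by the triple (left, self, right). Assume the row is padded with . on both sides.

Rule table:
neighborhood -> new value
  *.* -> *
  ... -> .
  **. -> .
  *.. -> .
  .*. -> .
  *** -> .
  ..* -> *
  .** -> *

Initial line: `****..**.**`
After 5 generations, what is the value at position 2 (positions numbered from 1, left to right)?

*

generation 1: *....**.**.
generation 2: ....**.**..
generation 3: ...**.**...
generation 4: ..**.**....
generation 5: .**.**.....
position 2 holds *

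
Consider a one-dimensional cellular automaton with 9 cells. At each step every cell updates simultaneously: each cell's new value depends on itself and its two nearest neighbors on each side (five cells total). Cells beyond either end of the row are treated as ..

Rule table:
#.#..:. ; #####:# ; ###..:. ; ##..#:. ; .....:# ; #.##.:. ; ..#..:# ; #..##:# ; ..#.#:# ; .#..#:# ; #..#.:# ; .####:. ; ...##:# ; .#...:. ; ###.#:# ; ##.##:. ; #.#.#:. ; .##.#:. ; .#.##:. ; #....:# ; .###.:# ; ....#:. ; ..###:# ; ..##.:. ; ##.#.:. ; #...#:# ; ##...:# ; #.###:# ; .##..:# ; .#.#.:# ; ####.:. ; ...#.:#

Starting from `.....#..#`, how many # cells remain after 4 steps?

7

###.#####
###.#.#..
###..#..#
##..#####
count of #: 7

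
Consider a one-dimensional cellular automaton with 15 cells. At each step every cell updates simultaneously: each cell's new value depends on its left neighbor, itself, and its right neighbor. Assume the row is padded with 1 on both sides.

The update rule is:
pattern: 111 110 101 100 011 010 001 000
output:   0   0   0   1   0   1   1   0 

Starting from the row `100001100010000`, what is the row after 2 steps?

010010010111001
011111110000110

011111110000110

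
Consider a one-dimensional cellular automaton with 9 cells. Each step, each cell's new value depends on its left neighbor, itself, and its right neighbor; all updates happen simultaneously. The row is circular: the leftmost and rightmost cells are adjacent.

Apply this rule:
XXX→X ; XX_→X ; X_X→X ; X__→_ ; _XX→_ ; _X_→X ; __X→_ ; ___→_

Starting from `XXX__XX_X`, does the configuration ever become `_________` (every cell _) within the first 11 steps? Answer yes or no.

no

step 1: XXX___XX_
step 2: _XX____XX
step 3: X_X_____X
step 4: XXX______
step 5: _XX______
step 6: __X______
step 7: __X______  (fixed point — unchanged through step 11)
step 11 is __X______, still not uniform _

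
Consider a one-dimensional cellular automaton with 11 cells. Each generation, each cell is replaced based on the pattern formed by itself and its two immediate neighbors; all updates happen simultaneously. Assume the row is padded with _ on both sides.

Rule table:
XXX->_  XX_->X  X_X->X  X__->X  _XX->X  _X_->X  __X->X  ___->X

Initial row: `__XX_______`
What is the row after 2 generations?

XXXXXXXXXXX
X_________X

X_________X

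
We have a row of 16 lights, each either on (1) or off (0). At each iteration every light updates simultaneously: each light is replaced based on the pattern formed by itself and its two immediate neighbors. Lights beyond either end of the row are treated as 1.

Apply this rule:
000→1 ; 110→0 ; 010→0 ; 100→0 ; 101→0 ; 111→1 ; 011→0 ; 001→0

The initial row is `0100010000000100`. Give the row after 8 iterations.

0100111111111100

0001000111110000
0100010011100110
0001000001000000
0100011100011110
0001001001001100
0100000000000000
0001111111111110
0100111111111100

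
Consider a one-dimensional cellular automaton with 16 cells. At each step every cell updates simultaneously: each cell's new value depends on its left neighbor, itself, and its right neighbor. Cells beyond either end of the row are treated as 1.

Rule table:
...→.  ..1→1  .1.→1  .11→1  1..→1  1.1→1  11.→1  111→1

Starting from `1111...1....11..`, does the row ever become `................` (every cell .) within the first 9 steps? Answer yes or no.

no

11111.111..11111
1111111111111111
1111111111111111  (fixed point — unchanged through step 9)
step 9 is 1111111111111111, still not uniform .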